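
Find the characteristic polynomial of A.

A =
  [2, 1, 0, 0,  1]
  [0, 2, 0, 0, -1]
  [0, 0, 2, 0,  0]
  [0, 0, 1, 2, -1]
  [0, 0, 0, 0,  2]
x^5 - 10*x^4 + 40*x^3 - 80*x^2 + 80*x - 32

Expanding det(x·I − A) (e.g. by cofactor expansion or by noting that A is similar to its Jordan form J, which has the same characteristic polynomial as A) gives
  χ_A(x) = x^5 - 10*x^4 + 40*x^3 - 80*x^2 + 80*x - 32
which factors as (x - 2)^5. The eigenvalues (with algebraic multiplicities) are λ = 2 with multiplicity 5.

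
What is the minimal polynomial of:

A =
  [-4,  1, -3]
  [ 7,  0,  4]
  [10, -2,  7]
x^3 - 3*x^2 + 3*x - 1

The characteristic polynomial is χ_A(x) = (x - 1)^3, so the eigenvalues are known. The minimal polynomial is
  m_A(x) = Π_λ (x − λ)^{k_λ}
where k_λ is the size of the *largest* Jordan block for λ (equivalently, the smallest k with (A − λI)^k v = 0 for every generalised eigenvector v of λ).

  λ = 1: largest Jordan block has size 3, contributing (x − 1)^3

So m_A(x) = (x - 1)^3 = x^3 - 3*x^2 + 3*x - 1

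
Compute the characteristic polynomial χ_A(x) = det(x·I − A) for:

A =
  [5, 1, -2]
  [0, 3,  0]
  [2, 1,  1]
x^3 - 9*x^2 + 27*x - 27

Expanding det(x·I − A) (e.g. by cofactor expansion or by noting that A is similar to its Jordan form J, which has the same characteristic polynomial as A) gives
  χ_A(x) = x^3 - 9*x^2 + 27*x - 27
which factors as (x - 3)^3. The eigenvalues (with algebraic multiplicities) are λ = 3 with multiplicity 3.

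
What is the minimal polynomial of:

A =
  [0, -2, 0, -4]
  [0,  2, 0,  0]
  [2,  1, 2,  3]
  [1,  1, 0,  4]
x^3 - 6*x^2 + 12*x - 8

The characteristic polynomial is χ_A(x) = (x - 2)^4, so the eigenvalues are known. The minimal polynomial is
  m_A(x) = Π_λ (x − λ)^{k_λ}
where k_λ is the size of the *largest* Jordan block for λ (equivalently, the smallest k with (A − λI)^k v = 0 for every generalised eigenvector v of λ).

  λ = 2: largest Jordan block has size 3, contributing (x − 2)^3

So m_A(x) = (x - 2)^3 = x^3 - 6*x^2 + 12*x - 8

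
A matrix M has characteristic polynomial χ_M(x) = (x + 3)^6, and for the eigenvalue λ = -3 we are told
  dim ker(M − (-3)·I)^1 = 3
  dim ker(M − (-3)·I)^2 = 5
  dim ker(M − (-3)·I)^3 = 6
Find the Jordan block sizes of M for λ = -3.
Block sizes for λ = -3: [3, 2, 1]

From the dimensions of kernels of powers, the number of Jordan blocks of size at least j is d_j − d_{j−1} where d_j = dim ker(N^j) (with d_0 = 0). Computing the differences gives [3, 2, 1].
The number of blocks of size exactly k is (#blocks of size ≥ k) − (#blocks of size ≥ k + 1), so the partition is: 1 block(s) of size 1, 1 block(s) of size 2, 1 block(s) of size 3.
In nonincreasing order the block sizes are [3, 2, 1].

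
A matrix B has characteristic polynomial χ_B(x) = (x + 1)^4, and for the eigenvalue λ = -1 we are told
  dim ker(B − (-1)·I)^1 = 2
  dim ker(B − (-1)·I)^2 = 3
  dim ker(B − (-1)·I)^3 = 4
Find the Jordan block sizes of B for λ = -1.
Block sizes for λ = -1: [3, 1]

From the dimensions of kernels of powers, the number of Jordan blocks of size at least j is d_j − d_{j−1} where d_j = dim ker(N^j) (with d_0 = 0). Computing the differences gives [2, 1, 1].
The number of blocks of size exactly k is (#blocks of size ≥ k) − (#blocks of size ≥ k + 1), so the partition is: 1 block(s) of size 1, 1 block(s) of size 3.
In nonincreasing order the block sizes are [3, 1].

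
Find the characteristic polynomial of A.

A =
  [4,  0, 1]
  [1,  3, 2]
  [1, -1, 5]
x^3 - 12*x^2 + 48*x - 64

Expanding det(x·I − A) (e.g. by cofactor expansion or by noting that A is similar to its Jordan form J, which has the same characteristic polynomial as A) gives
  χ_A(x) = x^3 - 12*x^2 + 48*x - 64
which factors as (x - 4)^3. The eigenvalues (with algebraic multiplicities) are λ = 4 with multiplicity 3.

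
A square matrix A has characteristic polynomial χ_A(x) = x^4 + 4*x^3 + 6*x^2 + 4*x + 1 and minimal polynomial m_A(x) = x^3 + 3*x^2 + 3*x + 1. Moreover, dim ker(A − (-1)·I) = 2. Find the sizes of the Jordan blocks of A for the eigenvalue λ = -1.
Block sizes for λ = -1: [3, 1]

Step 1 — from the characteristic polynomial, algebraic multiplicity of λ = -1 is 4. From dim ker(A − (-1)·I) = 2, there are exactly 2 Jordan blocks for λ = -1.
Step 2 — from the minimal polynomial, the factor (x + 1)^3 tells us the largest block for λ = -1 has size 3.
Step 3 — with total size 4, 2 blocks, and largest block 3, the block sizes (in nonincreasing order) are [3, 1].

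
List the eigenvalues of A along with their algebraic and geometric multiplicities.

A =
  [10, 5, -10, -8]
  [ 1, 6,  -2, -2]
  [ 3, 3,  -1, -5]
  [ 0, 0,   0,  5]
λ = 5: alg = 4, geom = 2

Step 1 — factor the characteristic polynomial to read off the algebraic multiplicities:
  χ_A(x) = (x - 5)^4

Step 2 — compute geometric multiplicities via the rank-nullity identity g(λ) = n − rank(A − λI):
  rank(A − (5)·I) = 2, so dim ker(A − (5)·I) = n − 2 = 2

Summary:
  λ = 5: algebraic multiplicity = 4, geometric multiplicity = 2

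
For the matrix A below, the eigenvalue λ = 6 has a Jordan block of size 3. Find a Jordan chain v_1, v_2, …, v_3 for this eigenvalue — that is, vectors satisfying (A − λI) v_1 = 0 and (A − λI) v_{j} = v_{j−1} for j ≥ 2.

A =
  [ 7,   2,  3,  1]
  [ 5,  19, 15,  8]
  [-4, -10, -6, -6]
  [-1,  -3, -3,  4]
A Jordan chain for λ = 6 of length 3:
v_1 = (-2, 2, 0, -2)ᵀ
v_2 = (1, 5, -4, -1)ᵀ
v_3 = (1, 0, 0, 0)ᵀ

Let N = A − (6)·I. We want v_3 with N^3 v_3 = 0 but N^2 v_3 ≠ 0; then v_{j-1} := N · v_j for j = 3, …, 2.

Pick v_3 = (1, 0, 0, 0)ᵀ.
Then v_2 = N · v_3 = (1, 5, -4, -1)ᵀ.
Then v_1 = N · v_2 = (-2, 2, 0, -2)ᵀ.

Sanity check: (A − (6)·I) v_1 = (0, 0, 0, 0)ᵀ = 0. ✓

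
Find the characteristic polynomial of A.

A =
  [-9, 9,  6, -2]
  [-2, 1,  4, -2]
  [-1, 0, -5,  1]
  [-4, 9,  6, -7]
x^4 + 20*x^3 + 150*x^2 + 500*x + 625

Expanding det(x·I − A) (e.g. by cofactor expansion or by noting that A is similar to its Jordan form J, which has the same characteristic polynomial as A) gives
  χ_A(x) = x^4 + 20*x^3 + 150*x^2 + 500*x + 625
which factors as (x + 5)^4. The eigenvalues (with algebraic multiplicities) are λ = -5 with multiplicity 4.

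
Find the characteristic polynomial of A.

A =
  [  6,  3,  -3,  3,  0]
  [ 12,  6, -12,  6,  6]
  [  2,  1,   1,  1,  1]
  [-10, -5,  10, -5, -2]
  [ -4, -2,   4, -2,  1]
x^5 - 9*x^4 + 27*x^3 - 27*x^2

Expanding det(x·I − A) (e.g. by cofactor expansion or by noting that A is similar to its Jordan form J, which has the same characteristic polynomial as A) gives
  χ_A(x) = x^5 - 9*x^4 + 27*x^3 - 27*x^2
which factors as x^2*(x - 3)^3. The eigenvalues (with algebraic multiplicities) are λ = 0 with multiplicity 2, λ = 3 with multiplicity 3.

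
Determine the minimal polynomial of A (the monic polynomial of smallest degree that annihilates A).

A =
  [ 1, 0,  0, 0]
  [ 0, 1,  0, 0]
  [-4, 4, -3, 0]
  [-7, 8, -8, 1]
x^3 + x^2 - 5*x + 3

The characteristic polynomial is χ_A(x) = (x - 1)^3*(x + 3), so the eigenvalues are known. The minimal polynomial is
  m_A(x) = Π_λ (x − λ)^{k_λ}
where k_λ is the size of the *largest* Jordan block for λ (equivalently, the smallest k with (A − λI)^k v = 0 for every generalised eigenvector v of λ).

  λ = -3: largest Jordan block has size 1, contributing (x + 3)
  λ = 1: largest Jordan block has size 2, contributing (x − 1)^2

So m_A(x) = (x - 1)^2*(x + 3) = x^3 + x^2 - 5*x + 3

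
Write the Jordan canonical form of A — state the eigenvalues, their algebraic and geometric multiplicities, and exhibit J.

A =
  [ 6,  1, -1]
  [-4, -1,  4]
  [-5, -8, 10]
J_3(5)

The characteristic polynomial is
  det(x·I − A) = x^3 - 15*x^2 + 75*x - 125 = (x - 5)^3

Eigenvalues and multiplicities (the geometric multiplicity of λ is n − rank(A − λI), which equals the number of Jordan blocks for λ):
  λ = 5: algebraic multiplicity = 3, geometric multiplicity = 1

Determining the block sizes for each eigenvalue:
  λ = 5: one block (gm = 1), so the single block has size am = 3 → block sizes [3]

Assembling the blocks gives a Jordan form
J =
  [5, 1, 0]
  [0, 5, 1]
  [0, 0, 5]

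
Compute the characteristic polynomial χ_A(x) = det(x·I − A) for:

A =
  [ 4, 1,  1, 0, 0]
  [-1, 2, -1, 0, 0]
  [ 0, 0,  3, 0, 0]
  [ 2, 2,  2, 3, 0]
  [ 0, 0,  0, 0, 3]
x^5 - 15*x^4 + 90*x^3 - 270*x^2 + 405*x - 243

Expanding det(x·I − A) (e.g. by cofactor expansion or by noting that A is similar to its Jordan form J, which has the same characteristic polynomial as A) gives
  χ_A(x) = x^5 - 15*x^4 + 90*x^3 - 270*x^2 + 405*x - 243
which factors as (x - 3)^5. The eigenvalues (with algebraic multiplicities) are λ = 3 with multiplicity 5.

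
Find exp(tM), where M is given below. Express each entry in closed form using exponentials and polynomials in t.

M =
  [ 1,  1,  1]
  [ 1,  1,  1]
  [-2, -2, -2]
e^{tM} =
  [t + 1, t, t]
  [t, t + 1, t]
  [-2*t, -2*t, 1 - 2*t]

Strategy: write M = P · J · P⁻¹ where J is a Jordan canonical form, so e^{tM} = P · e^{tJ} · P⁻¹, and e^{tJ} can be computed block-by-block.

M has Jordan form
J =
  [0, 1, 0]
  [0, 0, 0]
  [0, 0, 0]
(up to reordering of blocks).

Per-block formulas:
  For a 2×2 Jordan block J_2(0): exp(t · J_2(0)) = e^(0t)·(I + t·N), where N is the 2×2 nilpotent shift.
  For a 1×1 block at λ = 0: exp(t · [0]) = [e^(0t)].

After assembling e^{tJ} and conjugating by P, we get:

e^{tM} =
  [t + 1, t, t]
  [t, t + 1, t]
  [-2*t, -2*t, 1 - 2*t]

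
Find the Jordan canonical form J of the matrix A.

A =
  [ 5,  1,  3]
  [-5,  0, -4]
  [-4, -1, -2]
J_3(1)

The characteristic polynomial is
  det(x·I − A) = x^3 - 3*x^2 + 3*x - 1 = (x - 1)^3

Eigenvalues and multiplicities (the geometric multiplicity of λ is n − rank(A − λI), which equals the number of Jordan blocks for λ):
  λ = 1: algebraic multiplicity = 3, geometric multiplicity = 1

Determining the block sizes for each eigenvalue:
  λ = 1: one block (gm = 1), so the single block has size am = 3 → block sizes [3]

Assembling the blocks gives a Jordan form
J =
  [1, 1, 0]
  [0, 1, 1]
  [0, 0, 1]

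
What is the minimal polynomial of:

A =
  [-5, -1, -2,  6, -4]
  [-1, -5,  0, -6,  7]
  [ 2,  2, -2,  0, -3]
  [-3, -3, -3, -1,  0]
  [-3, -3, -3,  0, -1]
x^4 + 13*x^3 + 60*x^2 + 112*x + 64

The characteristic polynomial is χ_A(x) = (x + 1)^2*(x + 4)^3, so the eigenvalues are known. The minimal polynomial is
  m_A(x) = Π_λ (x − λ)^{k_λ}
where k_λ is the size of the *largest* Jordan block for λ (equivalently, the smallest k with (A − λI)^k v = 0 for every generalised eigenvector v of λ).

  λ = -4: largest Jordan block has size 3, contributing (x + 4)^3
  λ = -1: largest Jordan block has size 1, contributing (x + 1)

So m_A(x) = (x + 1)*(x + 4)^3 = x^4 + 13*x^3 + 60*x^2 + 112*x + 64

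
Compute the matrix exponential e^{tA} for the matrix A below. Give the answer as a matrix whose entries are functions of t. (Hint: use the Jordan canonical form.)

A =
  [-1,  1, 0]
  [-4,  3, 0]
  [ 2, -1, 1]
e^{tA} =
  [-2*t*exp(t) + exp(t), t*exp(t), 0]
  [-4*t*exp(t), 2*t*exp(t) + exp(t), 0]
  [2*t*exp(t), -t*exp(t), exp(t)]

Strategy: write A = P · J · P⁻¹ where J is a Jordan canonical form, so e^{tA} = P · e^{tJ} · P⁻¹, and e^{tJ} can be computed block-by-block.

A has Jordan form
J =
  [1, 1, 0]
  [0, 1, 0]
  [0, 0, 1]
(up to reordering of blocks).

Per-block formulas:
  For a 1×1 block at λ = 1: exp(t · [1]) = [e^(1t)].
  For a 2×2 Jordan block J_2(1): exp(t · J_2(1)) = e^(1t)·(I + t·N), where N is the 2×2 nilpotent shift.

After assembling e^{tJ} and conjugating by P, we get:

e^{tA} =
  [-2*t*exp(t) + exp(t), t*exp(t), 0]
  [-4*t*exp(t), 2*t*exp(t) + exp(t), 0]
  [2*t*exp(t), -t*exp(t), exp(t)]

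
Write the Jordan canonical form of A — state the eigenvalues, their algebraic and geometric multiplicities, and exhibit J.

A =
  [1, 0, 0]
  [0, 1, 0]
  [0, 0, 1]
J_1(1) ⊕ J_1(1) ⊕ J_1(1)

The characteristic polynomial is
  det(x·I − A) = x^3 - 3*x^2 + 3*x - 1 = (x - 1)^3

Eigenvalues and multiplicities (the geometric multiplicity of λ is n − rank(A − λI), which equals the number of Jordan blocks for λ):
  λ = 1: algebraic multiplicity = 3, geometric multiplicity = 3

Determining the block sizes for each eigenvalue:
  λ = 1: gm = am = 3, so every block has size 1 → block sizes [1, 1, 1]

Assembling the blocks gives a Jordan form
J =
  [1, 0, 0]
  [0, 1, 0]
  [0, 0, 1]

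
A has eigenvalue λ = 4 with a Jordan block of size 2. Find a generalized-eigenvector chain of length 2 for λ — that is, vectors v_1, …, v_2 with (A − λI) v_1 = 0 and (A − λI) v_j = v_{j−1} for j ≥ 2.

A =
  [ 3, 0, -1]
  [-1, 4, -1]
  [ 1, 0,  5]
A Jordan chain for λ = 4 of length 2:
v_1 = (-1, -1, 1)ᵀ
v_2 = (1, 0, 0)ᵀ

Let N = A − (4)·I. We want v_2 with N^2 v_2 = 0 but N^1 v_2 ≠ 0; then v_{j-1} := N · v_j for j = 2, …, 2.

Pick v_2 = (1, 0, 0)ᵀ.
Then v_1 = N · v_2 = (-1, -1, 1)ᵀ.

Sanity check: (A − (4)·I) v_1 = (0, 0, 0)ᵀ = 0. ✓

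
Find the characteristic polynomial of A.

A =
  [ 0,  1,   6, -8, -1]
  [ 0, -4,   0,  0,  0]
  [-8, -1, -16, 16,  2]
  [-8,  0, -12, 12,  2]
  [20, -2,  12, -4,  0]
x^5 + 8*x^4 + 4*x^3 - 80*x^2 - 64*x + 256

Expanding det(x·I − A) (e.g. by cofactor expansion or by noting that A is similar to its Jordan form J, which has the same characteristic polynomial as A) gives
  χ_A(x) = x^5 + 8*x^4 + 4*x^3 - 80*x^2 - 64*x + 256
which factors as (x - 2)^2*(x + 4)^3. The eigenvalues (with algebraic multiplicities) are λ = -4 with multiplicity 3, λ = 2 with multiplicity 2.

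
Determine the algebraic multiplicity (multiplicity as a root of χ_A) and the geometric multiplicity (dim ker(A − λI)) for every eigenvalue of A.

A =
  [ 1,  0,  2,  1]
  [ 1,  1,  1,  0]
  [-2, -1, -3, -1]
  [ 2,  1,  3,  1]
λ = 0: alg = 4, geom = 2

Step 1 — factor the characteristic polynomial to read off the algebraic multiplicities:
  χ_A(x) = x^4

Step 2 — compute geometric multiplicities via the rank-nullity identity g(λ) = n − rank(A − λI):
  rank(A − (0)·I) = 2, so dim ker(A − (0)·I) = n − 2 = 2

Summary:
  λ = 0: algebraic multiplicity = 4, geometric multiplicity = 2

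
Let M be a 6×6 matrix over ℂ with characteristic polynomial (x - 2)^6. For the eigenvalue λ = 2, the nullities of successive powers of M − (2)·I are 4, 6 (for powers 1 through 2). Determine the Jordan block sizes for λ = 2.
Block sizes for λ = 2: [2, 2, 1, 1]

From the dimensions of kernels of powers, the number of Jordan blocks of size at least j is d_j − d_{j−1} where d_j = dim ker(N^j) (with d_0 = 0). Computing the differences gives [4, 2].
The number of blocks of size exactly k is (#blocks of size ≥ k) − (#blocks of size ≥ k + 1), so the partition is: 2 block(s) of size 1, 2 block(s) of size 2.
In nonincreasing order the block sizes are [2, 2, 1, 1].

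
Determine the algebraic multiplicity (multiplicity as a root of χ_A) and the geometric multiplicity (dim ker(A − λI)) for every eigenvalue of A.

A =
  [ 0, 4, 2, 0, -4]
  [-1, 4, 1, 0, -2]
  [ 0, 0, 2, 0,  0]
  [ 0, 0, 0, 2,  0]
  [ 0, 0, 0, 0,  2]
λ = 2: alg = 5, geom = 4

Step 1 — factor the characteristic polynomial to read off the algebraic multiplicities:
  χ_A(x) = (x - 2)^5

Step 2 — compute geometric multiplicities via the rank-nullity identity g(λ) = n − rank(A − λI):
  rank(A − (2)·I) = 1, so dim ker(A − (2)·I) = n − 1 = 4

Summary:
  λ = 2: algebraic multiplicity = 5, geometric multiplicity = 4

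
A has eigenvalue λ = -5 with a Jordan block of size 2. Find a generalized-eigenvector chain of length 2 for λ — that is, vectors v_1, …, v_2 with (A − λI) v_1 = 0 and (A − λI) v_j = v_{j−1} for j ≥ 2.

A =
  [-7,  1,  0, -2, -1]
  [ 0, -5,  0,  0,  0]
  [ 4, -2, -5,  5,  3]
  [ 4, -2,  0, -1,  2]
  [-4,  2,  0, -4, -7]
A Jordan chain for λ = -5 of length 2:
v_1 = (-2, 0, 4, 4, -4)ᵀ
v_2 = (1, 0, 0, 0, 0)ᵀ

Let N = A − (-5)·I. We want v_2 with N^2 v_2 = 0 but N^1 v_2 ≠ 0; then v_{j-1} := N · v_j for j = 2, …, 2.

Pick v_2 = (1, 0, 0, 0, 0)ᵀ.
Then v_1 = N · v_2 = (-2, 0, 4, 4, -4)ᵀ.

Sanity check: (A − (-5)·I) v_1 = (0, 0, 0, 0, 0)ᵀ = 0. ✓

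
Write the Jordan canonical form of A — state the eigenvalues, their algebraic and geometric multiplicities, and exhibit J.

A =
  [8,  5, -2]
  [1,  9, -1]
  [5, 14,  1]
J_3(6)

The characteristic polynomial is
  det(x·I − A) = x^3 - 18*x^2 + 108*x - 216 = (x - 6)^3

Eigenvalues and multiplicities (the geometric multiplicity of λ is n − rank(A − λI), which equals the number of Jordan blocks for λ):
  λ = 6: algebraic multiplicity = 3, geometric multiplicity = 1

Determining the block sizes for each eigenvalue:
  λ = 6: one block (gm = 1), so the single block has size am = 3 → block sizes [3]

Assembling the blocks gives a Jordan form
J =
  [6, 1, 0]
  [0, 6, 1]
  [0, 0, 6]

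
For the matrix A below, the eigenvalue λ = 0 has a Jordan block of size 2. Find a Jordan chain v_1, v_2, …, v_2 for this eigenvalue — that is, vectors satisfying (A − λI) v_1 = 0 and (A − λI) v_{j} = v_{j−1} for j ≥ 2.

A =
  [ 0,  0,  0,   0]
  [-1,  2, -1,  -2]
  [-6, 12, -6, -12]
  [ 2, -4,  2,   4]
A Jordan chain for λ = 0 of length 2:
v_1 = (0, -1, -6, 2)ᵀ
v_2 = (1, 0, 0, 0)ᵀ

Let N = A − (0)·I. We want v_2 with N^2 v_2 = 0 but N^1 v_2 ≠ 0; then v_{j-1} := N · v_j for j = 2, …, 2.

Pick v_2 = (1, 0, 0, 0)ᵀ.
Then v_1 = N · v_2 = (0, -1, -6, 2)ᵀ.

Sanity check: (A − (0)·I) v_1 = (0, 0, 0, 0)ᵀ = 0. ✓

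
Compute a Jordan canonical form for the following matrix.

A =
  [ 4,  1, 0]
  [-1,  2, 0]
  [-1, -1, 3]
J_2(3) ⊕ J_1(3)

The characteristic polynomial is
  det(x·I − A) = x^3 - 9*x^2 + 27*x - 27 = (x - 3)^3

Eigenvalues and multiplicities (the geometric multiplicity of λ is n − rank(A − λI), which equals the number of Jordan blocks for λ):
  λ = 3: algebraic multiplicity = 3, geometric multiplicity = 2

Determining the block sizes for each eigenvalue:
  λ = 3: 2 blocks summing to 3 forces exactly one block of size 2 and the rest size 1 → block sizes [2, 1]

Assembling the blocks gives a Jordan form
J =
  [3, 1, 0]
  [0, 3, 0]
  [0, 0, 3]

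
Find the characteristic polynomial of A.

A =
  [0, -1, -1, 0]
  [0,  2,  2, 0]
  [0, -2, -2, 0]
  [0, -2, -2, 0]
x^4

Expanding det(x·I − A) (e.g. by cofactor expansion or by noting that A is similar to its Jordan form J, which has the same characteristic polynomial as A) gives
  χ_A(x) = x^4
which factors as x^4. The eigenvalues (with algebraic multiplicities) are λ = 0 with multiplicity 4.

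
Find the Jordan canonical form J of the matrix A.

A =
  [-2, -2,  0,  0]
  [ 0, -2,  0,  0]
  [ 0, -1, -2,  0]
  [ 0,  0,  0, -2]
J_2(-2) ⊕ J_1(-2) ⊕ J_1(-2)

The characteristic polynomial is
  det(x·I − A) = x^4 + 8*x^3 + 24*x^2 + 32*x + 16 = (x + 2)^4

Eigenvalues and multiplicities (the geometric multiplicity of λ is n − rank(A − λI), which equals the number of Jordan blocks for λ):
  λ = -2: algebraic multiplicity = 4, geometric multiplicity = 3

Determining the block sizes for each eigenvalue:
  λ = -2: 3 blocks summing to 4 forces exactly one block of size 2 and the rest size 1 → block sizes [2, 1, 1]

Assembling the blocks gives a Jordan form
J =
  [-2,  1,  0,  0]
  [ 0, -2,  0,  0]
  [ 0,  0, -2,  0]
  [ 0,  0,  0, -2]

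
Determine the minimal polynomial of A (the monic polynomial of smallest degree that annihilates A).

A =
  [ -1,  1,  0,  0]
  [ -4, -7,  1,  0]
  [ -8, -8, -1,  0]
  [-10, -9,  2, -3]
x^3 + 9*x^2 + 27*x + 27

The characteristic polynomial is χ_A(x) = (x + 3)^4, so the eigenvalues are known. The minimal polynomial is
  m_A(x) = Π_λ (x − λ)^{k_λ}
where k_λ is the size of the *largest* Jordan block for λ (equivalently, the smallest k with (A − λI)^k v = 0 for every generalised eigenvector v of λ).

  λ = -3: largest Jordan block has size 3, contributing (x + 3)^3

So m_A(x) = (x + 3)^3 = x^3 + 9*x^2 + 27*x + 27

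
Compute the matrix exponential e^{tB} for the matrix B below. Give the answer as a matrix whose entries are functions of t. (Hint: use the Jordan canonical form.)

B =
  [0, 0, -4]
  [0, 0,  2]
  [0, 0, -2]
e^{tB} =
  [1, 0, -2 + 2*exp(-2*t)]
  [0, 1, 1 - exp(-2*t)]
  [0, 0, exp(-2*t)]

Strategy: write B = P · J · P⁻¹ where J is a Jordan canonical form, so e^{tB} = P · e^{tJ} · P⁻¹, and e^{tJ} can be computed block-by-block.

B has Jordan form
J =
  [-2, 0, 0]
  [ 0, 0, 0]
  [ 0, 0, 0]
(up to reordering of blocks).

Per-block formulas:
  For a 1×1 block at λ = -2: exp(t · [-2]) = [e^(-2t)].
  For a 1×1 block at λ = 0: exp(t · [0]) = [e^(0t)].

After assembling e^{tJ} and conjugating by P, we get:

e^{tB} =
  [1, 0, -2 + 2*exp(-2*t)]
  [0, 1, 1 - exp(-2*t)]
  [0, 0, exp(-2*t)]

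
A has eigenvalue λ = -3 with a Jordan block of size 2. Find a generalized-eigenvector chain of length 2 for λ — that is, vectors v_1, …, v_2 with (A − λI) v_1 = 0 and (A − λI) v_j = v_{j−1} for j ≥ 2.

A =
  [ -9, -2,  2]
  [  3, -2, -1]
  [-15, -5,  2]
A Jordan chain for λ = -3 of length 2:
v_1 = (-6, 3, -15)ᵀ
v_2 = (1, 0, 0)ᵀ

Let N = A − (-3)·I. We want v_2 with N^2 v_2 = 0 but N^1 v_2 ≠ 0; then v_{j-1} := N · v_j for j = 2, …, 2.

Pick v_2 = (1, 0, 0)ᵀ.
Then v_1 = N · v_2 = (-6, 3, -15)ᵀ.

Sanity check: (A − (-3)·I) v_1 = (0, 0, 0)ᵀ = 0. ✓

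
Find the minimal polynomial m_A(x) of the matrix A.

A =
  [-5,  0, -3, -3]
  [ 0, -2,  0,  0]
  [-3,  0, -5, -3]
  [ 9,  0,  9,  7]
x^2 + x - 2

The characteristic polynomial is χ_A(x) = (x - 1)*(x + 2)^3, so the eigenvalues are known. The minimal polynomial is
  m_A(x) = Π_λ (x − λ)^{k_λ}
where k_λ is the size of the *largest* Jordan block for λ (equivalently, the smallest k with (A − λI)^k v = 0 for every generalised eigenvector v of λ).

  λ = -2: largest Jordan block has size 1, contributing (x + 2)
  λ = 1: largest Jordan block has size 1, contributing (x − 1)

So m_A(x) = (x - 1)*(x + 2) = x^2 + x - 2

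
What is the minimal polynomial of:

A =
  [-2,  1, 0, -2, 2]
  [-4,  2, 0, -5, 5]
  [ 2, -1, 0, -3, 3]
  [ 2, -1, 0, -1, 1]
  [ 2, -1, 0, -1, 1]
x^3

The characteristic polynomial is χ_A(x) = x^5, so the eigenvalues are known. The minimal polynomial is
  m_A(x) = Π_λ (x − λ)^{k_λ}
where k_λ is the size of the *largest* Jordan block for λ (equivalently, the smallest k with (A − λI)^k v = 0 for every generalised eigenvector v of λ).

  λ = 0: largest Jordan block has size 3, contributing (x − 0)^3

So m_A(x) = x^3 = x^3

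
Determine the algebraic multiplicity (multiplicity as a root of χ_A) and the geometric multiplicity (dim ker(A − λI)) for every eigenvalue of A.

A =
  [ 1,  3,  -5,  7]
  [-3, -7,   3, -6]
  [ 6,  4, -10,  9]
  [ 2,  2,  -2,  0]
λ = -4: alg = 4, geom = 2

Step 1 — factor the characteristic polynomial to read off the algebraic multiplicities:
  χ_A(x) = (x + 4)^4

Step 2 — compute geometric multiplicities via the rank-nullity identity g(λ) = n − rank(A − λI):
  rank(A − (-4)·I) = 2, so dim ker(A − (-4)·I) = n − 2 = 2

Summary:
  λ = -4: algebraic multiplicity = 4, geometric multiplicity = 2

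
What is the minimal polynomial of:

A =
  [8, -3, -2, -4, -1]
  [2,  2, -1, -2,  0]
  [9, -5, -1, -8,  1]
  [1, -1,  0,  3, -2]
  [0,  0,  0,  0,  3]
x^3 - 9*x^2 + 27*x - 27

The characteristic polynomial is χ_A(x) = (x - 3)^5, so the eigenvalues are known. The minimal polynomial is
  m_A(x) = Π_λ (x − λ)^{k_λ}
where k_λ is the size of the *largest* Jordan block for λ (equivalently, the smallest k with (A − λI)^k v = 0 for every generalised eigenvector v of λ).

  λ = 3: largest Jordan block has size 3, contributing (x − 3)^3

So m_A(x) = (x - 3)^3 = x^3 - 9*x^2 + 27*x - 27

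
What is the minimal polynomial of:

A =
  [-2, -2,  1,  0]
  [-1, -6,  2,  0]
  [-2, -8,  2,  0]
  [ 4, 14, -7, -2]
x^3 + 6*x^2 + 12*x + 8

The characteristic polynomial is χ_A(x) = (x + 2)^4, so the eigenvalues are known. The minimal polynomial is
  m_A(x) = Π_λ (x − λ)^{k_λ}
where k_λ is the size of the *largest* Jordan block for λ (equivalently, the smallest k with (A − λI)^k v = 0 for every generalised eigenvector v of λ).

  λ = -2: largest Jordan block has size 3, contributing (x + 2)^3

So m_A(x) = (x + 2)^3 = x^3 + 6*x^2 + 12*x + 8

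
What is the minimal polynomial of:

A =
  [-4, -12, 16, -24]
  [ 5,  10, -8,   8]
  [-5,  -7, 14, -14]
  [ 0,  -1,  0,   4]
x^3 - 18*x^2 + 108*x - 216

The characteristic polynomial is χ_A(x) = (x - 6)^4, so the eigenvalues are known. The minimal polynomial is
  m_A(x) = Π_λ (x − λ)^{k_λ}
where k_λ is the size of the *largest* Jordan block for λ (equivalently, the smallest k with (A − λI)^k v = 0 for every generalised eigenvector v of λ).

  λ = 6: largest Jordan block has size 3, contributing (x − 6)^3

So m_A(x) = (x - 6)^3 = x^3 - 18*x^2 + 108*x - 216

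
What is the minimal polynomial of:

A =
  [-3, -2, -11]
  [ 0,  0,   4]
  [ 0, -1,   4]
x^3 - x^2 - 8*x + 12

The characteristic polynomial is χ_A(x) = (x - 2)^2*(x + 3), so the eigenvalues are known. The minimal polynomial is
  m_A(x) = Π_λ (x − λ)^{k_λ}
where k_λ is the size of the *largest* Jordan block for λ (equivalently, the smallest k with (A − λI)^k v = 0 for every generalised eigenvector v of λ).

  λ = -3: largest Jordan block has size 1, contributing (x + 3)
  λ = 2: largest Jordan block has size 2, contributing (x − 2)^2

So m_A(x) = (x - 2)^2*(x + 3) = x^3 - x^2 - 8*x + 12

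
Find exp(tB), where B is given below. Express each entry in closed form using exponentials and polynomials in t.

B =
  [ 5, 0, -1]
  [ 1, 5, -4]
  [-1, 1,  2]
e^{tB} =
  [t^2*exp(4*t) + t*exp(4*t) + exp(4*t), -t^2*exp(4*t)/2, t^2*exp(4*t)/2 - t*exp(4*t)]
  [3*t^2*exp(4*t) + t*exp(4*t), -3*t^2*exp(4*t)/2 + t*exp(4*t) + exp(4*t), 3*t^2*exp(4*t)/2 - 4*t*exp(4*t)]
  [t^2*exp(4*t) - t*exp(4*t), -t^2*exp(4*t)/2 + t*exp(4*t), t^2*exp(4*t)/2 - 2*t*exp(4*t) + exp(4*t)]

Strategy: write B = P · J · P⁻¹ where J is a Jordan canonical form, so e^{tB} = P · e^{tJ} · P⁻¹, and e^{tJ} can be computed block-by-block.

B has Jordan form
J =
  [4, 1, 0]
  [0, 4, 1]
  [0, 0, 4]
(up to reordering of blocks).

Per-block formulas:
  For a 3×3 Jordan block J_3(4): exp(t · J_3(4)) = e^(4t)·(I + t·N + (t^2/2)·N^2), where N is the 3×3 nilpotent shift.

After assembling e^{tJ} and conjugating by P, we get:

e^{tB} =
  [t^2*exp(4*t) + t*exp(4*t) + exp(4*t), -t^2*exp(4*t)/2, t^2*exp(4*t)/2 - t*exp(4*t)]
  [3*t^2*exp(4*t) + t*exp(4*t), -3*t^2*exp(4*t)/2 + t*exp(4*t) + exp(4*t), 3*t^2*exp(4*t)/2 - 4*t*exp(4*t)]
  [t^2*exp(4*t) - t*exp(4*t), -t^2*exp(4*t)/2 + t*exp(4*t), t^2*exp(4*t)/2 - 2*t*exp(4*t) + exp(4*t)]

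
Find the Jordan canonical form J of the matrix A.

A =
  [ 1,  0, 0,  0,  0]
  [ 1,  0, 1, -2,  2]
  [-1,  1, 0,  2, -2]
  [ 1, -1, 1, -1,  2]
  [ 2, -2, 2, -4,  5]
J_2(1) ⊕ J_1(1) ⊕ J_1(1) ⊕ J_1(1)

The characteristic polynomial is
  det(x·I − A) = x^5 - 5*x^4 + 10*x^3 - 10*x^2 + 5*x - 1 = (x - 1)^5

Eigenvalues and multiplicities (the geometric multiplicity of λ is n − rank(A − λI), which equals the number of Jordan blocks for λ):
  λ = 1: algebraic multiplicity = 5, geometric multiplicity = 4

Determining the block sizes for each eigenvalue:
  λ = 1: 4 blocks summing to 5 forces exactly one block of size 2 and the rest size 1 → block sizes [2, 1, 1, 1]

Assembling the blocks gives a Jordan form
J =
  [1, 1, 0, 0, 0]
  [0, 1, 0, 0, 0]
  [0, 0, 1, 0, 0]
  [0, 0, 0, 1, 0]
  [0, 0, 0, 0, 1]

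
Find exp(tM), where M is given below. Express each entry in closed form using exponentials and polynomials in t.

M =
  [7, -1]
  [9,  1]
e^{tM} =
  [3*t*exp(4*t) + exp(4*t), -t*exp(4*t)]
  [9*t*exp(4*t), -3*t*exp(4*t) + exp(4*t)]

Strategy: write M = P · J · P⁻¹ where J is a Jordan canonical form, so e^{tM} = P · e^{tJ} · P⁻¹, and e^{tJ} can be computed block-by-block.

M has Jordan form
J =
  [4, 1]
  [0, 4]
(up to reordering of blocks).

Per-block formulas:
  For a 2×2 Jordan block J_2(4): exp(t · J_2(4)) = e^(4t)·(I + t·N), where N is the 2×2 nilpotent shift.

After assembling e^{tJ} and conjugating by P, we get:

e^{tM} =
  [3*t*exp(4*t) + exp(4*t), -t*exp(4*t)]
  [9*t*exp(4*t), -3*t*exp(4*t) + exp(4*t)]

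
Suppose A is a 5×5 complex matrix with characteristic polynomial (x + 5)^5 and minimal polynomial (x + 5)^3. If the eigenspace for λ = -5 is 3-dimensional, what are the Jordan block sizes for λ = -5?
Block sizes for λ = -5: [3, 1, 1]

Step 1 — from the characteristic polynomial, algebraic multiplicity of λ = -5 is 5. From dim ker(A − (-5)·I) = 3, there are exactly 3 Jordan blocks for λ = -5.
Step 2 — from the minimal polynomial, the factor (x + 5)^3 tells us the largest block for λ = -5 has size 3.
Step 3 — with total size 5, 3 blocks, and largest block 3, the block sizes (in nonincreasing order) are [3, 1, 1].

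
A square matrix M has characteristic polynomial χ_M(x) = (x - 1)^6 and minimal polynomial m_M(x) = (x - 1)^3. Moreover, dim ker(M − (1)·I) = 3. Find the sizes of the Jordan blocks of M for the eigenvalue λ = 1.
Block sizes for λ = 1: [3, 2, 1]

Step 1 — from the characteristic polynomial, algebraic multiplicity of λ = 1 is 6. From dim ker(M − (1)·I) = 3, there are exactly 3 Jordan blocks for λ = 1.
Step 2 — from the minimal polynomial, the factor (x − 1)^3 tells us the largest block for λ = 1 has size 3.
Step 3 — with total size 6, 3 blocks, and largest block 3, the block sizes (in nonincreasing order) are [3, 2, 1].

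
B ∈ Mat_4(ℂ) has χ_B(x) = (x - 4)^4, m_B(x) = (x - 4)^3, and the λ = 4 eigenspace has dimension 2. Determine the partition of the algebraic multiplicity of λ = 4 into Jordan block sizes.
Block sizes for λ = 4: [3, 1]

Step 1 — from the characteristic polynomial, algebraic multiplicity of λ = 4 is 4. From dim ker(B − (4)·I) = 2, there are exactly 2 Jordan blocks for λ = 4.
Step 2 — from the minimal polynomial, the factor (x − 4)^3 tells us the largest block for λ = 4 has size 3.
Step 3 — with total size 4, 2 blocks, and largest block 3, the block sizes (in nonincreasing order) are [3, 1].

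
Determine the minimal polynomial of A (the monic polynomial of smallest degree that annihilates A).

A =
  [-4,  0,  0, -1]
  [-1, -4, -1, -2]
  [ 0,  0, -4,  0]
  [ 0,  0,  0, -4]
x^3 + 12*x^2 + 48*x + 64

The characteristic polynomial is χ_A(x) = (x + 4)^4, so the eigenvalues are known. The minimal polynomial is
  m_A(x) = Π_λ (x − λ)^{k_λ}
where k_λ is the size of the *largest* Jordan block for λ (equivalently, the smallest k with (A − λI)^k v = 0 for every generalised eigenvector v of λ).

  λ = -4: largest Jordan block has size 3, contributing (x + 4)^3

So m_A(x) = (x + 4)^3 = x^3 + 12*x^2 + 48*x + 64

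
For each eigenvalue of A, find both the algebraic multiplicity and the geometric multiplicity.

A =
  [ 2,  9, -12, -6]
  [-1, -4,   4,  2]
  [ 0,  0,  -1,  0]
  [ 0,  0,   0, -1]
λ = -1: alg = 4, geom = 3

Step 1 — factor the characteristic polynomial to read off the algebraic multiplicities:
  χ_A(x) = (x + 1)^4

Step 2 — compute geometric multiplicities via the rank-nullity identity g(λ) = n − rank(A − λI):
  rank(A − (-1)·I) = 1, so dim ker(A − (-1)·I) = n − 1 = 3

Summary:
  λ = -1: algebraic multiplicity = 4, geometric multiplicity = 3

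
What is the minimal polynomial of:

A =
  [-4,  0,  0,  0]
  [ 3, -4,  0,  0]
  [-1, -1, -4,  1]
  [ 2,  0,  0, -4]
x^3 + 12*x^2 + 48*x + 64

The characteristic polynomial is χ_A(x) = (x + 4)^4, so the eigenvalues are known. The minimal polynomial is
  m_A(x) = Π_λ (x − λ)^{k_λ}
where k_λ is the size of the *largest* Jordan block for λ (equivalently, the smallest k with (A − λI)^k v = 0 for every generalised eigenvector v of λ).

  λ = -4: largest Jordan block has size 3, contributing (x + 4)^3

So m_A(x) = (x + 4)^3 = x^3 + 12*x^2 + 48*x + 64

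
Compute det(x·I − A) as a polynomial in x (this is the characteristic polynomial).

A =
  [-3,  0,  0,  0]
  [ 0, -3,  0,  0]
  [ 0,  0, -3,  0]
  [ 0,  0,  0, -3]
x^4 + 12*x^3 + 54*x^2 + 108*x + 81

Expanding det(x·I − A) (e.g. by cofactor expansion or by noting that A is similar to its Jordan form J, which has the same characteristic polynomial as A) gives
  χ_A(x) = x^4 + 12*x^3 + 54*x^2 + 108*x + 81
which factors as (x + 3)^4. The eigenvalues (with algebraic multiplicities) are λ = -3 with multiplicity 4.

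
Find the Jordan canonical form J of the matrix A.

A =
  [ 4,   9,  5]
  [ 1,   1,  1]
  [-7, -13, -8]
J_3(-1)

The characteristic polynomial is
  det(x·I − A) = x^3 + 3*x^2 + 3*x + 1 = (x + 1)^3

Eigenvalues and multiplicities (the geometric multiplicity of λ is n − rank(A − λI), which equals the number of Jordan blocks for λ):
  λ = -1: algebraic multiplicity = 3, geometric multiplicity = 1

Determining the block sizes for each eigenvalue:
  λ = -1: one block (gm = 1), so the single block has size am = 3 → block sizes [3]

Assembling the blocks gives a Jordan form
J =
  [-1,  1,  0]
  [ 0, -1,  1]
  [ 0,  0, -1]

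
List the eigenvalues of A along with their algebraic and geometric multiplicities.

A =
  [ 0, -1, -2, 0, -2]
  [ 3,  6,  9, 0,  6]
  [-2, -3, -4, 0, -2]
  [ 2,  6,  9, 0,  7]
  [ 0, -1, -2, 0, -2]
λ = 0: alg = 5, geom = 2

Step 1 — factor the characteristic polynomial to read off the algebraic multiplicities:
  χ_A(x) = x^5

Step 2 — compute geometric multiplicities via the rank-nullity identity g(λ) = n − rank(A − λI):
  rank(A − (0)·I) = 3, so dim ker(A − (0)·I) = n − 3 = 2

Summary:
  λ = 0: algebraic multiplicity = 5, geometric multiplicity = 2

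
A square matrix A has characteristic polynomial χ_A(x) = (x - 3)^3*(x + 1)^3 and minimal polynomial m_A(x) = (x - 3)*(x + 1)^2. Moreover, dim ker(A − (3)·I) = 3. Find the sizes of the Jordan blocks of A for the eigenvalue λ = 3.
Block sizes for λ = 3: [1, 1, 1]

Step 1 — from the characteristic polynomial, algebraic multiplicity of λ = 3 is 3. From dim ker(A − (3)·I) = 3, there are exactly 3 Jordan blocks for λ = 3.
Step 2 — from the minimal polynomial, the factor (x − 3) tells us the largest block for λ = 3 has size 1.
Step 3 — with total size 3, 3 blocks, and largest block 1, the block sizes (in nonincreasing order) are [1, 1, 1].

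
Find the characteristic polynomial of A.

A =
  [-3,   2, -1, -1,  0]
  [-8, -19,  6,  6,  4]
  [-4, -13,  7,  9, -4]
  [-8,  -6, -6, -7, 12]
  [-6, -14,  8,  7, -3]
x^5 + 25*x^4 + 250*x^3 + 1250*x^2 + 3125*x + 3125

Expanding det(x·I − A) (e.g. by cofactor expansion or by noting that A is similar to its Jordan form J, which has the same characteristic polynomial as A) gives
  χ_A(x) = x^5 + 25*x^4 + 250*x^3 + 1250*x^2 + 3125*x + 3125
which factors as (x + 5)^5. The eigenvalues (with algebraic multiplicities) are λ = -5 with multiplicity 5.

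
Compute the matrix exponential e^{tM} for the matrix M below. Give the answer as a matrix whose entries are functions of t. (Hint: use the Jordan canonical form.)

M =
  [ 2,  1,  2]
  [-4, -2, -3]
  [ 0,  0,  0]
e^{tM} =
  [2*t + 1, t, t^2/2 + 2*t]
  [-4*t, 1 - 2*t, -t^2 - 3*t]
  [0, 0, 1]

Strategy: write M = P · J · P⁻¹ where J is a Jordan canonical form, so e^{tM} = P · e^{tJ} · P⁻¹, and e^{tJ} can be computed block-by-block.

M has Jordan form
J =
  [0, 1, 0]
  [0, 0, 1]
  [0, 0, 0]
(up to reordering of blocks).

Per-block formulas:
  For a 3×3 Jordan block J_3(0): exp(t · J_3(0)) = e^(0t)·(I + t·N + (t^2/2)·N^2), where N is the 3×3 nilpotent shift.

After assembling e^{tJ} and conjugating by P, we get:

e^{tM} =
  [2*t + 1, t, t^2/2 + 2*t]
  [-4*t, 1 - 2*t, -t^2 - 3*t]
  [0, 0, 1]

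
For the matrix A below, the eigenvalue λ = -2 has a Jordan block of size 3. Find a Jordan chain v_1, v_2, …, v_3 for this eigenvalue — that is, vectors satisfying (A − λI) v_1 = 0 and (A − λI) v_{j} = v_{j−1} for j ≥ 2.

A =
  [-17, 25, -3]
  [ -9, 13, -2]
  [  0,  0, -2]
A Jordan chain for λ = -2 of length 3:
v_1 = (-5, -3, 0)ᵀ
v_2 = (-3, -2, 0)ᵀ
v_3 = (0, 0, 1)ᵀ

Let N = A − (-2)·I. We want v_3 with N^3 v_3 = 0 but N^2 v_3 ≠ 0; then v_{j-1} := N · v_j for j = 3, …, 2.

Pick v_3 = (0, 0, 1)ᵀ.
Then v_2 = N · v_3 = (-3, -2, 0)ᵀ.
Then v_1 = N · v_2 = (-5, -3, 0)ᵀ.

Sanity check: (A − (-2)·I) v_1 = (0, 0, 0)ᵀ = 0. ✓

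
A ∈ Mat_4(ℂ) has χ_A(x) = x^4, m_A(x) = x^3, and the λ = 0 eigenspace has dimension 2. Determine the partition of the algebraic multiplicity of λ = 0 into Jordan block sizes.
Block sizes for λ = 0: [3, 1]

Step 1 — from the characteristic polynomial, algebraic multiplicity of λ = 0 is 4. From dim ker(A − (0)·I) = 2, there are exactly 2 Jordan blocks for λ = 0.
Step 2 — from the minimal polynomial, the factor (x − 0)^3 tells us the largest block for λ = 0 has size 3.
Step 3 — with total size 4, 2 blocks, and largest block 3, the block sizes (in nonincreasing order) are [3, 1].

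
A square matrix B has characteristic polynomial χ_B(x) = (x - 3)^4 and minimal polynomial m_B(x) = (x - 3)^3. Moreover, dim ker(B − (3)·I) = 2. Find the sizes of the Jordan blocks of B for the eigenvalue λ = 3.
Block sizes for λ = 3: [3, 1]

Step 1 — from the characteristic polynomial, algebraic multiplicity of λ = 3 is 4. From dim ker(B − (3)·I) = 2, there are exactly 2 Jordan blocks for λ = 3.
Step 2 — from the minimal polynomial, the factor (x − 3)^3 tells us the largest block for λ = 3 has size 3.
Step 3 — with total size 4, 2 blocks, and largest block 3, the block sizes (in nonincreasing order) are [3, 1].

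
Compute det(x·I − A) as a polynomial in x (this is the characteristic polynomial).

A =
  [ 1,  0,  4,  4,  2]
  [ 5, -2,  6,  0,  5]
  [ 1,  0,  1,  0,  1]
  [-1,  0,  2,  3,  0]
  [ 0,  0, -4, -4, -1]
x^5 - 2*x^4 - 2*x^3 + 8*x^2 - 7*x + 2

Expanding det(x·I − A) (e.g. by cofactor expansion or by noting that A is similar to its Jordan form J, which has the same characteristic polynomial as A) gives
  χ_A(x) = x^5 - 2*x^4 - 2*x^3 + 8*x^2 - 7*x + 2
which factors as (x - 1)^4*(x + 2). The eigenvalues (with algebraic multiplicities) are λ = -2 with multiplicity 1, λ = 1 with multiplicity 4.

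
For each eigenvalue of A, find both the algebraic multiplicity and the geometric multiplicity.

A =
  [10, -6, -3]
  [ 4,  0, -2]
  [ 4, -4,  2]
λ = 4: alg = 3, geom = 2

Step 1 — factor the characteristic polynomial to read off the algebraic multiplicities:
  χ_A(x) = (x - 4)^3

Step 2 — compute geometric multiplicities via the rank-nullity identity g(λ) = n − rank(A − λI):
  rank(A − (4)·I) = 1, so dim ker(A − (4)·I) = n − 1 = 2

Summary:
  λ = 4: algebraic multiplicity = 3, geometric multiplicity = 2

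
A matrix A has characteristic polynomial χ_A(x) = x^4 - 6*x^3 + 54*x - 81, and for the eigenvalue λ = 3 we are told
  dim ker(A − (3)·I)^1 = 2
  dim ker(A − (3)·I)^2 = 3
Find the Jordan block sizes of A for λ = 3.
Block sizes for λ = 3: [2, 1]

From the dimensions of kernels of powers, the number of Jordan blocks of size at least j is d_j − d_{j−1} where d_j = dim ker(N^j) (with d_0 = 0). Computing the differences gives [2, 1].
The number of blocks of size exactly k is (#blocks of size ≥ k) − (#blocks of size ≥ k + 1), so the partition is: 1 block(s) of size 1, 1 block(s) of size 2.
In nonincreasing order the block sizes are [2, 1].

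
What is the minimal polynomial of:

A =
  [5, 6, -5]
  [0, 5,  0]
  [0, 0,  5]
x^2 - 10*x + 25

The characteristic polynomial is χ_A(x) = (x - 5)^3, so the eigenvalues are known. The minimal polynomial is
  m_A(x) = Π_λ (x − λ)^{k_λ}
where k_λ is the size of the *largest* Jordan block for λ (equivalently, the smallest k with (A − λI)^k v = 0 for every generalised eigenvector v of λ).

  λ = 5: largest Jordan block has size 2, contributing (x − 5)^2

So m_A(x) = (x - 5)^2 = x^2 - 10*x + 25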